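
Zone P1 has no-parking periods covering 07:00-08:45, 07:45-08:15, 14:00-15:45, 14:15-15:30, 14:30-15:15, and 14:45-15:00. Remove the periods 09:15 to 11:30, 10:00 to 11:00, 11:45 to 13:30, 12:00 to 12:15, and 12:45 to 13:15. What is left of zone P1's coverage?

A, merged: 07:00–08:45, 14:00–15:45.
B, merged: 09:15–11:30, 11:45–13:30.
07:00–08:45 is untouched.
14:00–15:45 is untouched.

07:00–08:45, 14:00–15:45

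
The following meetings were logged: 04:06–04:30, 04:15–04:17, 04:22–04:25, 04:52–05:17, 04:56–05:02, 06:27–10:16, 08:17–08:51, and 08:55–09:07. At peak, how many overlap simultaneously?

At 04:15, 2 of the intervals are simultaneously active.
No point has more.

2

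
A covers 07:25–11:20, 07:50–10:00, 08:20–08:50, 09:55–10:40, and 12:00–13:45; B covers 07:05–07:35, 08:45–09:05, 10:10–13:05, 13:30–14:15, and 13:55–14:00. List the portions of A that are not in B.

A, merged: 07:25–11:20, 12:00–13:45.
B, merged: 07:05–07:35, 08:45–09:05, 10:10–13:05, 13:30–14:15.
07:25–11:20 \ B = 07:35–08:45, 09:05–10:10.
12:00–13:45 \ B = 13:05–13:30.

07:35–08:45, 09:05–10:10, 13:05–13:30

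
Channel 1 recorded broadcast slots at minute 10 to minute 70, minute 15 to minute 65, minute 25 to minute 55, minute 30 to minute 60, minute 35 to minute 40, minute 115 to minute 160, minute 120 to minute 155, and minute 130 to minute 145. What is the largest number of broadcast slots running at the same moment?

5

At minute 35, 5 of the intervals are simultaneously active.
No point has more.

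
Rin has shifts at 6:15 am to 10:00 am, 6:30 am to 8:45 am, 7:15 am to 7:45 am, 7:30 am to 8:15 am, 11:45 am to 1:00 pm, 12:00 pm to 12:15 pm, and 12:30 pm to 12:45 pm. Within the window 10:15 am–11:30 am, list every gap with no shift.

10:15 am-11:30 am

The merged coverage is 6:15 am-10:00 am, 11:45 am-1:00 pm.
Complement within 10:15 am-11:30 am: 10:15 am-11:30 am.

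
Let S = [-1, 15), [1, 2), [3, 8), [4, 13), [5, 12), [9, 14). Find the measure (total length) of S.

16

Merged: [-1, 15).
Length: 16.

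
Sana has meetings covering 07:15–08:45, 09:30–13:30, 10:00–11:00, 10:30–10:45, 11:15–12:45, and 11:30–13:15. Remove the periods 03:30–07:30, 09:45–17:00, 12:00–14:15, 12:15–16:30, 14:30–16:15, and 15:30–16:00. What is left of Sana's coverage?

First set merges to 07:15-08:45, 09:30-13:30.
Second set merges to 03:30-07:30, 09:45-17:00.
07:15-08:45 minus B → 07:30-08:45.
09:30-13:30 minus B → 09:30-09:45.

07:30-08:45, 09:30-09:45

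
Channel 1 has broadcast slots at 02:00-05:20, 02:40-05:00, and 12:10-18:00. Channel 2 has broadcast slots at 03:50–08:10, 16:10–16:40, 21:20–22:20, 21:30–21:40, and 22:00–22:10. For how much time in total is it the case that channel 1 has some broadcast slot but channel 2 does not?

7 h 10 min

A, merged: 02:00–05:20, 12:10–18:00.
B, merged: 03:50–08:10, 16:10–16:40, 21:20–22:20.
A \ B = 02:00–03:50, 12:10–16:10, 16:40–18:00.
Total: 1 h 50 min + 4 h + 1 h 20 min = 7 h 10 min.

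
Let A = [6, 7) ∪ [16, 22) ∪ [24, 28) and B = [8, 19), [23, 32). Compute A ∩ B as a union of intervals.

[6, 7) meets no B interval.
[16, 22) ∩ B → [16, 19).
[24, 28) ∩ B → [24, 28).

[16, 19) ∪ [24, 28)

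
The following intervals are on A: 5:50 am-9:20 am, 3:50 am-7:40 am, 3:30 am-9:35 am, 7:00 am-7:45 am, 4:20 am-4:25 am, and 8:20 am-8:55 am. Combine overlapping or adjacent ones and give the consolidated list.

3:30 am–9:35 am

Sort by start: 3:30 am–9:35 am, 3:50 am–7:40 am, 4:20 am–4:25 am, 5:50 am–9:20 am, 7:00 am–7:45 am, 8:20 am–8:55 am.
3:50 am–7:40 am overlaps/touches 3:30 am–9:35 am → extend to 3:30 am–9:35 am.
4:20 am–4:25 am overlaps/touches 3:30 am–9:35 am → extend to 3:30 am–9:35 am.
5:50 am–9:20 am overlaps/touches 3:30 am–9:35 am → extend to 3:30 am–9:35 am.
7:00 am–7:45 am overlaps/touches 3:30 am–9:35 am → extend to 3:30 am–9:35 am.
8:20 am–8:55 am overlaps/touches 3:30 am–9:35 am → extend to 3:30 am–9:35 am.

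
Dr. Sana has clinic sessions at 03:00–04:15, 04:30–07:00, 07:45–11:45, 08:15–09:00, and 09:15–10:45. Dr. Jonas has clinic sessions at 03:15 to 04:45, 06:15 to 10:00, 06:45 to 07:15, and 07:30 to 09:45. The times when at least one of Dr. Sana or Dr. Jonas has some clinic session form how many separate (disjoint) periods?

Merge the first list: 03:00–04:15, 04:30–07:00, 07:45–11:45.
Merge the second list: 03:15–04:45, 06:15–10:00.
A ∪ B = 03:00–11:45.
That is 1 disjoint piece.

1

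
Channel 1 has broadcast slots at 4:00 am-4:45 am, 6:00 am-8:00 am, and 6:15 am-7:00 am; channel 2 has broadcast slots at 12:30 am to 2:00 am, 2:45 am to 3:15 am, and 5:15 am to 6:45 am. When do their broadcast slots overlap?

A, merged: 4:00 am–4:45 am, 6:00 am–8:00 am.
4:00 am–4:45 am meets no B interval.
6:00 am–8:00 am ∩ B → 6:00 am–6:45 am.

6:00 am–6:45 am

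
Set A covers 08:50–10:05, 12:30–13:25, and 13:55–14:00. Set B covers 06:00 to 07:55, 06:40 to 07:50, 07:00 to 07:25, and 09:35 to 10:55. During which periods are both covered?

09:35–10:05

Second set merges to 06:00–07:55, 09:35–10:55.
08:50–10:05 overlaps B on 09:35–10:05.
12:30–13:25 falls entirely outside B.
13:55–14:00 falls entirely outside B.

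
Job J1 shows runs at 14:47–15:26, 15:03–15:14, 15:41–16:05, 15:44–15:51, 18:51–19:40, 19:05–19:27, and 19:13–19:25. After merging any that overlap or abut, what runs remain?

15:03–15:14 overlaps/touches 14:47–15:26 → extend to 14:47–15:26.
15:41–16:05 is disjoint → start new block.
15:44–15:51 overlaps/touches 15:41–16:05 → extend to 15:41–16:05.
18:51–19:40 is disjoint → start new block.
19:05–19:27 overlaps/touches 18:51–19:40 → extend to 18:51–19:40.
19:13–19:25 overlaps/touches 18:51–19:40 → extend to 18:51–19:40.

14:47–15:26, 15:41–16:05, 18:51–19:40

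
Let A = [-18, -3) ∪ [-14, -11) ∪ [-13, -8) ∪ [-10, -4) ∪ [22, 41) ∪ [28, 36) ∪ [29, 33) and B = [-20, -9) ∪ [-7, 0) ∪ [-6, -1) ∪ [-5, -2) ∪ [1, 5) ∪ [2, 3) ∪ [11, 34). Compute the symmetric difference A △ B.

Merge the first list: [-18, -3), [22, 41).
Merge the second list: [-20, -9), [-7, 0), [1, 5), [11, 34).
A \ B = [-9, -7), [34, 41).
B \ A = [-20, -18), [-3, 0), [1, 5), [11, 22).
Union of the two gives the symmetric difference.

[-20, -18) ∪ [-9, -7) ∪ [-3, 0) ∪ [1, 5) ∪ [11, 22) ∪ [34, 41)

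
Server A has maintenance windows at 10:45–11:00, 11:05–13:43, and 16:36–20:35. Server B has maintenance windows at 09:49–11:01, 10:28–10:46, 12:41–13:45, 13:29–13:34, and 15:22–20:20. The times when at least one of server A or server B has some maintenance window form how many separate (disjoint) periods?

3

Second set merges to 09:49–11:01, 12:41–13:45, 15:22–20:20.
A ∪ B = 09:49–11:01, 11:05–13:45, 15:22–20:35.
That is 3 disjoint pieces.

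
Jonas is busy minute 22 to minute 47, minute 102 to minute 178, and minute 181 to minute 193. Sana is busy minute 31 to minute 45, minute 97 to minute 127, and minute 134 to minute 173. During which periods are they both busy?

minute 31 to minute 45, minute 102 to minute 127, minute 134 to minute 173

minute 22 to minute 47 overlaps B on minute 31 to minute 45.
minute 102 to minute 178 overlaps B on minute 102 to minute 127, minute 134 to minute 173.
minute 181 to minute 193 falls entirely outside B.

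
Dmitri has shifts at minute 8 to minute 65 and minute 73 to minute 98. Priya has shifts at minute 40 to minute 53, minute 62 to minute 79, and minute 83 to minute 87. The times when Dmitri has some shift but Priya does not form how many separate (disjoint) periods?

4

A \ B = minute 8 to minute 40, minute 53 to minute 62, minute 79 to minute 83, minute 87 to minute 98.
That is 4 disjoint pieces.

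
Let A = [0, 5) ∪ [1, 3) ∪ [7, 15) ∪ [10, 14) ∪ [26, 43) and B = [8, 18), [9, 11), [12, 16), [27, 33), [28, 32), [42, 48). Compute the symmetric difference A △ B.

[0, 5) ∪ [7, 8) ∪ [15, 18) ∪ [26, 27) ∪ [33, 42) ∪ [43, 48)

First set merges to [0, 5), [7, 15), [26, 43).
Second set merges to [8, 18), [27, 33), [42, 48).
Only in the first: [0, 5), [7, 8), [26, 27), [33, 42).
Only in the second: [15, 18), [43, 48).
Together these are the periods covered by exactly one.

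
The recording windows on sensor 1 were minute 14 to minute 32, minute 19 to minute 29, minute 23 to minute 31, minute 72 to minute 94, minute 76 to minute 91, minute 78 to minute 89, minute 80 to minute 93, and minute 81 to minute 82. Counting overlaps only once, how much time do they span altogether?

40 minutes

Merged: minute 14 to minute 32, minute 72 to minute 94.
Lengths: 18 minutes + 22 minutes = 40 minutes.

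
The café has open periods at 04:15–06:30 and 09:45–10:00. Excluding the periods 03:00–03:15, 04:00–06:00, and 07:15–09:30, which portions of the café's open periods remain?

04:15–06:30 minus B → 06:00–06:30.
09:45–10:00: no B overlap → unchanged.

06:00–06:30, 09:45–10:00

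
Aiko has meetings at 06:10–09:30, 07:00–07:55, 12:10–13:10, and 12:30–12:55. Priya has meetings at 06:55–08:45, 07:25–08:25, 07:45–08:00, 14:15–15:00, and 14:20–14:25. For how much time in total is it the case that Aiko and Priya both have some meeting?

First set merges to 06:10-09:30, 12:10-13:10.
Second set merges to 06:55-08:45, 14:15-15:00.
A ∩ B = 06:55-08:45.
Total: 1 h 50 min.

1 h 50 min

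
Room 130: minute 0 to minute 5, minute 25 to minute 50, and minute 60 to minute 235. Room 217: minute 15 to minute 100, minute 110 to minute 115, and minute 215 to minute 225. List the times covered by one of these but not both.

A \ B = minute 0 to minute 5, minute 100 to minute 110, minute 115 to minute 215, minute 225 to minute 235.
B \ A = minute 15 to minute 25, minute 50 to minute 60.
Union of the two gives the symmetric difference.

minute 0 to minute 5, minute 15 to minute 25, minute 50 to minute 60, minute 100 to minute 110, minute 115 to minute 215, minute 225 to minute 235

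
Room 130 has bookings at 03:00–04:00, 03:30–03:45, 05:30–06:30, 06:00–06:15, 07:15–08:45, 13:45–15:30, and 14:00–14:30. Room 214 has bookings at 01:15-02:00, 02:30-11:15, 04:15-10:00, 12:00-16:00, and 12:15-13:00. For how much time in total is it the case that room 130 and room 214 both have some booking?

5 h 15 min

Merge the first list: 03:00-04:00, 05:30-06:30, 07:15-08:45, 13:45-15:30.
Merge the second list: 01:15-02:00, 02:30-11:15, 12:00-16:00.
A ∩ B = 03:00-04:00, 05:30-06:30, 07:15-08:45, 13:45-15:30.
Total: 1 h + 1 h + 1 h 30 min + 1 h 45 min = 5 h 15 min.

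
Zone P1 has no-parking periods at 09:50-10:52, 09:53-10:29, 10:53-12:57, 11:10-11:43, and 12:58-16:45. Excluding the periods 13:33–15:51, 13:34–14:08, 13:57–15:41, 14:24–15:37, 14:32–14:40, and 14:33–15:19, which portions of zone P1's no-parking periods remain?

09:50–10:52, 10:53–12:57, 12:58–13:33, 15:51–16:45

First set merges to 09:50–10:52, 10:53–12:57, 12:58–16:45.
Second set merges to 13:33–15:51.
09:50–10:52 is untouched.
10:53–12:57 is untouched.
12:58–16:45 with B removed leaves 12:58–13:33, 15:51–16:45.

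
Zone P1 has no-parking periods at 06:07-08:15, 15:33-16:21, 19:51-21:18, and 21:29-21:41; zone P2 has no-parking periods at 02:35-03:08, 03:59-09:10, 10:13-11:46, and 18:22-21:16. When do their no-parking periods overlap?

06:07–08:15, 19:51–21:16

06:07–08:15 meets the second set on 06:07–08:15.
15:33–16:21: no overlap with the second set.
19:51–21:18 meets the second set on 19:51–21:16.
21:29–21:41: no overlap with the second set.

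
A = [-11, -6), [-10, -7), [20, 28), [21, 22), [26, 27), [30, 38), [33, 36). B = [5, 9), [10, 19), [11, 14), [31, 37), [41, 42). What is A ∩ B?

First set merges to [-11, -6), [20, 28), [30, 38).
Second set merges to [5, 9), [10, 19), [31, 37), [41, 42).
[-11, -6) falls entirely outside B.
[20, 28) falls entirely outside B.
[30, 38) overlaps B on [31, 37).

[31, 37)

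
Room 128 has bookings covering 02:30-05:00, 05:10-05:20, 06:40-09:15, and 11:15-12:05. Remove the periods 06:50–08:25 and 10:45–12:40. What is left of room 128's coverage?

02:30–05:00 is untouched.
05:10–05:20 is untouched.
06:40–09:15 with B removed leaves 06:40–06:50, 08:25–09:15.
11:15–12:05 lies entirely inside B → drops out.

02:30–05:00, 05:10–05:20, 06:40–06:50, 08:25–09:15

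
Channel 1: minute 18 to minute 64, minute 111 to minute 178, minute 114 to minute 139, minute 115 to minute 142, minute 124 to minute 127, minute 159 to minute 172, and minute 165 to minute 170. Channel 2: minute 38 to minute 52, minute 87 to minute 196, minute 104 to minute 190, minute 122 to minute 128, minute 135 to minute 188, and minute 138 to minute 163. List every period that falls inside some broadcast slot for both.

Merge the first list: minute 18 to minute 64, minute 111 to minute 178.
Merge the second list: minute 38 to minute 52, minute 87 to minute 196.
minute 18 to minute 64 ∩ B → minute 38 to minute 52.
minute 111 to minute 178 ∩ B → minute 111 to minute 178.

minute 38 to minute 52, minute 111 to minute 178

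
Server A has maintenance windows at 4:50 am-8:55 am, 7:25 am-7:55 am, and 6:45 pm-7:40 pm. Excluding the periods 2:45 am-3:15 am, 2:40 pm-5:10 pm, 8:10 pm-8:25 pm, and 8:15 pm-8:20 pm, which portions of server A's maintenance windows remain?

4:50 am–8:55 am, 6:45 pm–7:40 pm

A, merged: 4:50 am–8:55 am, 6:45 pm–7:40 pm.
B, merged: 2:45 am–3:15 am, 2:40 pm–5:10 pm, 8:10 pm–8:25 pm.
4:50 am–8:55 am: no B overlap → unchanged.
6:45 pm–7:40 pm: no B overlap → unchanged.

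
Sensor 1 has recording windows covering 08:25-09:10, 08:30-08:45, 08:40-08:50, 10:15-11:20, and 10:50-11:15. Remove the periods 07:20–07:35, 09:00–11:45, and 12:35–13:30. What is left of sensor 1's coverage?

A, merged: 08:25-09:10, 10:15-11:20.
08:25-09:10 with B removed leaves 08:25-09:00.
10:15-11:20 lies entirely inside B → drops out.

08:25-09:00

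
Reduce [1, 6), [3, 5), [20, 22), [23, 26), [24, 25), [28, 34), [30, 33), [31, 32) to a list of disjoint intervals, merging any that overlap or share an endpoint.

[1, 6) ∪ [20, 22) ∪ [23, 26) ∪ [28, 34)

[3, 5) overlaps/touches [1, 6) → extend to [1, 6).
[20, 22) is disjoint → start new block.
[23, 26) is disjoint → start new block.
[24, 25) overlaps/touches [23, 26) → extend to [23, 26).
[28, 34) is disjoint → start new block.
[30, 33) overlaps/touches [28, 34) → extend to [28, 34).
[31, 32) overlaps/touches [28, 34) → extend to [28, 34).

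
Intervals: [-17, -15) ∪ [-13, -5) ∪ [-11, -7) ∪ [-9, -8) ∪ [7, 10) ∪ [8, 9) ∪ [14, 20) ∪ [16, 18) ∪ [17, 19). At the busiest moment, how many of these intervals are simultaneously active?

Sweep endpoints in order; track running count of active intervals.
Peak of 3 reached at -9.

3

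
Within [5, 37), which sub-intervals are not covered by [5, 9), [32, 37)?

[9, 32)

After merging, the occupied span is [5, 9), [32, 37).
Gaps within [5, 37): [9, 32).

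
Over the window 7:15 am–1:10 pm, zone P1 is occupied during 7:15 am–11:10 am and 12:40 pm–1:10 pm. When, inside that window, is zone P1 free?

11:10 am–12:40 pm

After merging, the occupied span is 7:15 am–11:10 am, 12:40 pm–1:10 pm.
Gaps within 7:15 am–1:10 pm: 11:10 am–12:40 pm.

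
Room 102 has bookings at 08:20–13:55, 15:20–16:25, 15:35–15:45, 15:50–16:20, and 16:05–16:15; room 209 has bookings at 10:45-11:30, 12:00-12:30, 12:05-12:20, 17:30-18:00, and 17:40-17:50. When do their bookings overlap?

Merge the first list: 08:20-13:55, 15:20-16:25.
Merge the second list: 10:45-11:30, 12:00-12:30, 17:30-18:00.
08:20-13:55 meets the second set on 10:45-11:30, 12:00-12:30.
15:20-16:25: no overlap with the second set.

10:45-11:30, 12:00-12:30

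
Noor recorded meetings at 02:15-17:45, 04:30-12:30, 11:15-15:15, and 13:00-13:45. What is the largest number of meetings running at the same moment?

At 11:15, 3 of the intervals are simultaneously active.
No point has more.

3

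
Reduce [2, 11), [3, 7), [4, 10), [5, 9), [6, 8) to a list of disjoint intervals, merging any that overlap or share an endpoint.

[3, 7) overlaps/touches [2, 11) → extend to [2, 11).
[4, 10) overlaps/touches [2, 11) → extend to [2, 11).
[5, 9) overlaps/touches [2, 11) → extend to [2, 11).
[6, 8) overlaps/touches [2, 11) → extend to [2, 11).

[2, 11)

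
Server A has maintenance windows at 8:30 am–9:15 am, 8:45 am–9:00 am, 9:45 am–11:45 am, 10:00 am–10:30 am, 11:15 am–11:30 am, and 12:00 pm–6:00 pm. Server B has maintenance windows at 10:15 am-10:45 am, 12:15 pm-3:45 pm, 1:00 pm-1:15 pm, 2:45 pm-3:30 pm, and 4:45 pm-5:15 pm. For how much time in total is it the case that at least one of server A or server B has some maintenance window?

8 h 45 min

A, merged: 8:30 am-9:15 am, 9:45 am-11:45 am, 12:00 pm-6:00 pm.
B, merged: 10:15 am-10:45 am, 12:15 pm-3:45 pm, 4:45 pm-5:15 pm.
A ∪ B = 8:30 am-9:15 am, 9:45 am-11:45 am, 12:00 pm-6:00 pm.
Total: 45 min + 2 h + 6 h = 8 h 45 min.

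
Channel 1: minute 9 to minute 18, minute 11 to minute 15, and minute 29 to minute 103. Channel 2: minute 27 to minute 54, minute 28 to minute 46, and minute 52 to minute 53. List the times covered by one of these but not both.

First set merges to minute 9 to minute 18, minute 29 to minute 103.
Second set merges to minute 27 to minute 54.
Only in the first: minute 9 to minute 18, minute 54 to minute 103.
Only in the second: minute 27 to minute 29.
Together these are the periods covered by exactly one.

minute 9 to minute 18, minute 27 to minute 29, minute 54 to minute 103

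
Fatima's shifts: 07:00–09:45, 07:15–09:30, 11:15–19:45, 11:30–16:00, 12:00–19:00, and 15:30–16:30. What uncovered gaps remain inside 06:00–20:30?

Covered (merged): 07:00–09:45, 11:15–19:45.
Gaps within 06:00–20:30: 06:00–07:00, 09:45–11:15, 19:45–20:30.

06:00–07:00, 09:45–11:15, 19:45–20:30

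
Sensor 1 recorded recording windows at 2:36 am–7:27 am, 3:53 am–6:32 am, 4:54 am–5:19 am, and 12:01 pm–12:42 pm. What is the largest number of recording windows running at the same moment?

Sweep endpoints in order; track running count of active intervals.
Peak of 3 reached at 4:54 am.

3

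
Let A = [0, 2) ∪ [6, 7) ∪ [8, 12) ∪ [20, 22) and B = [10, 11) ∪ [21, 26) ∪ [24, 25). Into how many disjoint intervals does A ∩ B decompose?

Merge the second list: [10, 11), [21, 26).
A ∩ B = [10, 11), [21, 22).
That is 2 disjoint pieces.

2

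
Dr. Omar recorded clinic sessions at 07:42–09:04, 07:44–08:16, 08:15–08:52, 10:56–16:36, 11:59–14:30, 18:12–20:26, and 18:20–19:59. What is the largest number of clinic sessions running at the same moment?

Walk the sorted start/end points keeping a running depth.
The depth first hits 3 at 08:15.

3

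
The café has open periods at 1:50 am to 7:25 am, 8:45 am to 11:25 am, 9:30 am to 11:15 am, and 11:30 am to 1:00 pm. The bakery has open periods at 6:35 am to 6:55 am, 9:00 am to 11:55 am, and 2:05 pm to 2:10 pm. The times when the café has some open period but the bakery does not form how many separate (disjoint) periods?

Merge the first list: 1:50 am–7:25 am, 8:45 am–11:25 am, 11:30 am–1:00 pm.
A \ B = 1:50 am–6:35 am, 6:55 am–7:25 am, 8:45 am–9:00 am, 11:55 am–1:00 pm.
That is 4 disjoint pieces.

4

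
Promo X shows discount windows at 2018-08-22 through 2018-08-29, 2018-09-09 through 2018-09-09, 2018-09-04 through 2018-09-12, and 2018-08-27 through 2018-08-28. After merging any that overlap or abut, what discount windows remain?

Sort by start: 2018-08-22 through 2018-08-29, 2018-08-27 through 2018-08-28, 2018-09-04 through 2018-09-12, 2018-09-09 through 2018-09-09.
2018-08-27 through 2018-08-28 overlaps/touches 2018-08-22 through 2018-08-29 → extend to 2018-08-22 through 2018-08-29.
2018-09-04 through 2018-09-12 is disjoint → start new block.
2018-09-09 through 2018-09-09 overlaps/touches 2018-09-04 through 2018-09-12 → extend to 2018-09-04 through 2018-09-12.

2018-08-22 through 2018-08-29, 2018-09-04 through 2018-09-12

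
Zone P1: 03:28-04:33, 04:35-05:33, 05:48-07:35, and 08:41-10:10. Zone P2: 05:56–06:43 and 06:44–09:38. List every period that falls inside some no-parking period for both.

03:28-04:33 meets no B interval.
04:35-05:33 meets no B interval.
05:48-07:35 ∩ B → 05:56-06:43, 06:44-07:35.
08:41-10:10 ∩ B → 08:41-09:38.

05:56-06:43, 06:44-07:35, 08:41-09:38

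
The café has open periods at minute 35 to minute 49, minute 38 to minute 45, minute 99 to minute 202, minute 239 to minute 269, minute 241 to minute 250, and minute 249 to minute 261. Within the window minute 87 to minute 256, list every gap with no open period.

minute 87 to minute 99, minute 202 to minute 239

After merging, the occupied span is minute 35 to minute 49, minute 99 to minute 202, minute 239 to minute 269.
Gaps within minute 87 to minute 256: minute 87 to minute 99, minute 202 to minute 239.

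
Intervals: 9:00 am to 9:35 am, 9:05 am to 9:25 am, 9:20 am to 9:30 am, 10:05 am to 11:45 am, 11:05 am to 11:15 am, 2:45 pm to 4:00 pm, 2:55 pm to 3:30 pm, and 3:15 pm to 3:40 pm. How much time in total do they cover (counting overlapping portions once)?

Merged: 9:00 am–9:35 am, 10:05 am–11:45 am, 2:45 pm–4:00 pm.
Lengths: 35 min + 1 h 40 min + 1 h 15 min = 3 h 30 min.

3 h 30 min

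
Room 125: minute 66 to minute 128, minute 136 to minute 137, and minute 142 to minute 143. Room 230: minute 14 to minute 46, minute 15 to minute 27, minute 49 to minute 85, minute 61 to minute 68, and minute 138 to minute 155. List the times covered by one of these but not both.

Second set merges to minute 14 to minute 46, minute 49 to minute 85, minute 138 to minute 155.
A \ B = minute 85 to minute 128, minute 136 to minute 137.
B \ A = minute 14 to minute 46, minute 49 to minute 66, minute 138 to minute 142, minute 143 to minute 155.
Union of the two gives the symmetric difference.

minute 14 to minute 46, minute 49 to minute 66, minute 85 to minute 128, minute 136 to minute 137, minute 138 to minute 142, minute 143 to minute 155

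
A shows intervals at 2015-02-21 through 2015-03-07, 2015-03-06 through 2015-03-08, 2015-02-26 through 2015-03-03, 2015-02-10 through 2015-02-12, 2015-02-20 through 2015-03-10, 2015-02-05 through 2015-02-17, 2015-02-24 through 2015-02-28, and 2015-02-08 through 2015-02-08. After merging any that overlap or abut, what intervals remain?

2015-02-05 through 2015-02-17, 2015-02-20 through 2015-03-10

Sort by start: 2015-02-05 through 2015-02-17, 2015-02-08 through 2015-02-08, 2015-02-10 through 2015-02-12, 2015-02-20 through 2015-03-10, 2015-02-21 through 2015-03-07, 2015-02-24 through 2015-02-28, 2015-02-26 through 2015-03-03, 2015-03-06 through 2015-03-08.
2015-02-08 through 2015-02-08 overlaps/touches 2015-02-05 through 2015-02-17 → extend to 2015-02-05 through 2015-02-17.
2015-02-10 through 2015-02-12 overlaps/touches 2015-02-05 through 2015-02-17 → extend to 2015-02-05 through 2015-02-17.
2015-02-20 through 2015-03-10 is disjoint → start new block.
2015-02-21 through 2015-03-07 overlaps/touches 2015-02-20 through 2015-03-10 → extend to 2015-02-20 through 2015-03-10.
2015-02-24 through 2015-02-28 overlaps/touches 2015-02-20 through 2015-03-10 → extend to 2015-02-20 through 2015-03-10.
2015-02-26 through 2015-03-03 overlaps/touches 2015-02-20 through 2015-03-10 → extend to 2015-02-20 through 2015-03-10.
2015-03-06 through 2015-03-08 overlaps/touches 2015-02-20 through 2015-03-10 → extend to 2015-02-20 through 2015-03-10.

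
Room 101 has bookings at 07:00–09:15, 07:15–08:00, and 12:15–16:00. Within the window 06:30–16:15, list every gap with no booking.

The merged coverage is 07:00-09:15, 12:15-16:00.
Gaps within 06:30-16:15: 06:30-07:00, 09:15-12:15, 16:00-16:15.

06:30-07:00, 09:15-12:15, 16:00-16:15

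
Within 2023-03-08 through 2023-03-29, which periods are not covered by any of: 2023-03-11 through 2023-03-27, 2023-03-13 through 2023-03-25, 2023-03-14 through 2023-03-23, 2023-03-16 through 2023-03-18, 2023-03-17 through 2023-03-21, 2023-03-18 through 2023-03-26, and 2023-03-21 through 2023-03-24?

2023-03-08 through 2023-03-10, 2023-03-28 through 2023-03-29

Covered (merged): 2023-03-11 through 2023-03-27.
Gaps within 2023-03-08 through 2023-03-29: 2023-03-08 through 2023-03-10, 2023-03-28 through 2023-03-29.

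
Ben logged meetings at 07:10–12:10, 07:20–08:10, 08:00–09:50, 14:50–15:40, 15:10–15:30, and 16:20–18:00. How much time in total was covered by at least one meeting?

Merged: 07:10–12:10, 14:50–15:40, 16:20–18:00.
Lengths: 5 h + 50 min + 1 h 40 min = 7 h 30 min.

7 h 30 min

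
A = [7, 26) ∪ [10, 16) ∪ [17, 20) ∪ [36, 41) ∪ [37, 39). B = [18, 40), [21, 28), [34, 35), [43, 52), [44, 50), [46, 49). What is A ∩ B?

A, merged: [7, 26), [36, 41).
B, merged: [18, 40), [43, 52).
[7, 26) meets the second set on [18, 26).
[36, 41) meets the second set on [36, 40).

[18, 26) ∪ [36, 40)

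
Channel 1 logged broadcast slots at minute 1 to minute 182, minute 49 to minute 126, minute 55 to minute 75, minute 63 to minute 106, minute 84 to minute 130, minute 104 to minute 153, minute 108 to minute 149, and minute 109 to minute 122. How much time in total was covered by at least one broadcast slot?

Merged: minute 1 to minute 182.
Length: 181 minutes.

181 minutes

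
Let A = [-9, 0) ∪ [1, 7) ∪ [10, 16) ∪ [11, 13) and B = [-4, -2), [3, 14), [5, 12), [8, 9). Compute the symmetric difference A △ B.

Merge the first list: [-9, 0), [1, 7), [10, 16).
Merge the second list: [-4, -2), [3, 14).
Only in the first: [-9, -4), [-2, 0), [1, 3), [14, 16).
Only in the second: [7, 10).
Together these are the periods covered by exactly one.

[-9, -4) ∪ [-2, 0) ∪ [1, 3) ∪ [7, 10) ∪ [14, 16)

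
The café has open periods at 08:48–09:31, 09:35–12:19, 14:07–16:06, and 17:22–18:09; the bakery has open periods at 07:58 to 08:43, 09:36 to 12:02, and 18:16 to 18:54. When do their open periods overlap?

08:48–09:31 falls entirely outside B.
09:35–12:19 overlaps B on 09:36–12:02.
14:07–16:06 falls entirely outside B.
17:22–18:09 falls entirely outside B.

09:36–12:02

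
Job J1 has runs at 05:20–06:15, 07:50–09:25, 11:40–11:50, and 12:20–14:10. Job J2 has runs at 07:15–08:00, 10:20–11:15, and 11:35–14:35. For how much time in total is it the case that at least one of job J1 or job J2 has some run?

7 h

A ∪ B = 05:20-06:15, 07:15-09:25, 10:20-11:15, 11:35-14:35.
Total: 55 min + 2 h 10 min + 55 min + 3 h = 7 h.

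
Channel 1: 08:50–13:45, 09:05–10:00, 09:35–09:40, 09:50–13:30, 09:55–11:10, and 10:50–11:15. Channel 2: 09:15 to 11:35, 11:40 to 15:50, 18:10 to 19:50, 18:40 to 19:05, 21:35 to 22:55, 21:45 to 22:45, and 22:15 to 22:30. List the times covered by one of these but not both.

08:50–09:15, 11:35–11:40, 13:45–15:50, 18:10–19:50, 21:35–22:55

Merge the first list: 08:50–13:45.
Merge the second list: 09:15–11:35, 11:40–15:50, 18:10–19:50, 21:35–22:55.
A \ B = 08:50–09:15, 11:35–11:40.
B \ A = 13:45–15:50, 18:10–19:50, 21:35–22:55.
Union of the two gives the symmetric difference.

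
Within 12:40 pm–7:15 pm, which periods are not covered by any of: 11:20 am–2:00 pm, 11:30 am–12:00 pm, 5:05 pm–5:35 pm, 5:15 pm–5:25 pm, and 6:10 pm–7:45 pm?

After merging, the occupied span is 11:20 am–2:00 pm, 5:05 pm–5:35 pm, 6:10 pm–7:45 pm.
Uncovered inside 12:40 pm–7:15 pm: 2:00 pm–5:05 pm, 5:35 pm–6:10 pm.

2:00 pm–5:05 pm, 5:35 pm–6:10 pm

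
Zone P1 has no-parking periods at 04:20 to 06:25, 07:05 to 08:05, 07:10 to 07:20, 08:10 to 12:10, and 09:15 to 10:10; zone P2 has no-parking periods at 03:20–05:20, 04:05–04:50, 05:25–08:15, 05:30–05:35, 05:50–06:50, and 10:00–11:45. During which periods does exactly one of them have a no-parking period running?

03:20–04:20, 05:20–05:25, 06:25–07:05, 08:05–08:10, 08:15–10:00, 11:45–12:10

First set merges to 04:20–06:25, 07:05–08:05, 08:10–12:10.
Second set merges to 03:20–05:20, 05:25–08:15, 10:00–11:45.
Only in the first: 05:20–05:25, 08:15–10:00, 11:45–12:10.
Only in the second: 03:20–04:20, 06:25–07:05, 08:05–08:10.
Together these are the periods covered by exactly one.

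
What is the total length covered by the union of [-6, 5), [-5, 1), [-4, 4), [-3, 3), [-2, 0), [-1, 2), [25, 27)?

13

Merged: [-6, 5), [25, 27).
Lengths: 11 + 2 = 13.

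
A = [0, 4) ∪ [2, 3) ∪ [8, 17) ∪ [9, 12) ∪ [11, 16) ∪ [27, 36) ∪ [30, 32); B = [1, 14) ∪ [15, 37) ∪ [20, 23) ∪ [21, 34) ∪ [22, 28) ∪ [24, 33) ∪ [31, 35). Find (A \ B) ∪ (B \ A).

A, merged: [0, 4), [8, 17), [27, 36).
B, merged: [1, 14), [15, 37).
A \ B = [0, 1), [14, 15).
B \ A = [4, 8), [17, 27), [36, 37).
Union of the two gives the symmetric difference.

[0, 1) ∪ [4, 8) ∪ [14, 15) ∪ [17, 27) ∪ [36, 37)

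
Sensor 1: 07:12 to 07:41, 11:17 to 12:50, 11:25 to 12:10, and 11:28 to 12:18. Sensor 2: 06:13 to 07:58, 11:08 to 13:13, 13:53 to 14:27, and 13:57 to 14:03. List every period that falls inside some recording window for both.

First set merges to 07:12-07:41, 11:17-12:50.
Second set merges to 06:13-07:58, 11:08-13:13, 13:53-14:27.
07:12-07:41 meets the second set on 07:12-07:41.
11:17-12:50 meets the second set on 11:17-12:50.

07:12-07:41, 11:17-12:50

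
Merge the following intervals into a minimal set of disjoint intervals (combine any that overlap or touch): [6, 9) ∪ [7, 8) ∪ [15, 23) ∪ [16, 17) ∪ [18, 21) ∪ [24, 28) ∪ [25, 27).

[6, 9) ∪ [15, 23) ∪ [24, 28)

[7, 8) overlaps/touches [6, 9) → extend to [6, 9).
[15, 23) is disjoint → start new block.
[16, 17) overlaps/touches [15, 23) → extend to [15, 23).
[18, 21) overlaps/touches [15, 23) → extend to [15, 23).
[24, 28) is disjoint → start new block.
[25, 27) overlaps/touches [24, 28) → extend to [24, 28).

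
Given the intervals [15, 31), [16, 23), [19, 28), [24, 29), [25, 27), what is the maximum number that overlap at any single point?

Walk the sorted start/end points keeping a running depth.
The depth first hits 4 at 25.

4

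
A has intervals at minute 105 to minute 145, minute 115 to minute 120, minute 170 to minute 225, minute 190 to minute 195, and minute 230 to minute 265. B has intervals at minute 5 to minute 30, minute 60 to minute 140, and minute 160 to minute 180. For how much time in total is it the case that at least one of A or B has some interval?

210 minutes

A, merged: minute 105 to minute 145, minute 170 to minute 225, minute 230 to minute 265.
A ∪ B = minute 5 to minute 30, minute 60 to minute 145, minute 160 to minute 225, minute 230 to minute 265.
Total: 25 minutes + 85 minutes + 65 minutes + 35 minutes = 210 minutes.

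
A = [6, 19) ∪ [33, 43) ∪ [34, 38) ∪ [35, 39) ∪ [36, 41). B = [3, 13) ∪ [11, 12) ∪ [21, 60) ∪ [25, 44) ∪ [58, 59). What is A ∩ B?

A, merged: [6, 19), [33, 43).
B, merged: [3, 13), [21, 60).
[6, 19) meets the second set on [6, 13).
[33, 43) meets the second set on [33, 43).

[6, 13) ∪ [33, 43)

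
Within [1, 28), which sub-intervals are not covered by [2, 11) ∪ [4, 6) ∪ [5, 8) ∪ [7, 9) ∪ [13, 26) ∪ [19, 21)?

After merging, the occupied span is [2, 11), [13, 26).
Complement within [1, 28): [1, 2), [11, 13), [26, 28).

[1, 2) ∪ [11, 13) ∪ [26, 28)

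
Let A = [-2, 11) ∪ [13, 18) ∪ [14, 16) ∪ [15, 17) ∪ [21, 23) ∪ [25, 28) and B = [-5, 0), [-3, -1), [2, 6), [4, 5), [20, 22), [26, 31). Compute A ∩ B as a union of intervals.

[-2, 0) ∪ [2, 6) ∪ [21, 22) ∪ [26, 28)

A, merged: [-2, 11), [13, 18), [21, 23), [25, 28).
B, merged: [-5, 0), [2, 6), [20, 22), [26, 31).
[-2, 11) overlaps B on [-2, 0), [2, 6).
[13, 18) falls entirely outside B.
[21, 23) overlaps B on [21, 22).
[25, 28) overlaps B on [26, 28).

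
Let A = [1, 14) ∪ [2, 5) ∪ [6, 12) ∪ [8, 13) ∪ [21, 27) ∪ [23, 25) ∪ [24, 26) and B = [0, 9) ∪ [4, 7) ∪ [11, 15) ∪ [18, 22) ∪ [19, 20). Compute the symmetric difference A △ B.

Merge the first list: [1, 14), [21, 27).
Merge the second list: [0, 9), [11, 15), [18, 22).
A but not B: [9, 11), [22, 27).
B but not A: [0, 1), [14, 15), [18, 21).
Combining gives A △ B.

[0, 1) ∪ [9, 11) ∪ [14, 15) ∪ [18, 21) ∪ [22, 27)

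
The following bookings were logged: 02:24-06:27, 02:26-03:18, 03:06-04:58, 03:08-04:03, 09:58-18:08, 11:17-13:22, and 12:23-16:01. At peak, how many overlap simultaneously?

Sweep endpoints in order; track running count of active intervals.
Peak of 4 reached at 03:08.

4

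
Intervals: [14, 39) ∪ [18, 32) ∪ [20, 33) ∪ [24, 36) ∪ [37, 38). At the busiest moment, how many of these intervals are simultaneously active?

4

Walk the sorted start/end points keeping a running depth.
The depth first hits 4 at 24.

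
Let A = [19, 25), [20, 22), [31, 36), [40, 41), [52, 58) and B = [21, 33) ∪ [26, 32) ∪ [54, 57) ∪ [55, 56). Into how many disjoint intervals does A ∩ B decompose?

3

A, merged: [19, 25), [31, 36), [40, 41), [52, 58).
B, merged: [21, 33), [54, 57).
A ∩ B = [21, 25), [31, 33), [54, 57).
That is 3 disjoint pieces.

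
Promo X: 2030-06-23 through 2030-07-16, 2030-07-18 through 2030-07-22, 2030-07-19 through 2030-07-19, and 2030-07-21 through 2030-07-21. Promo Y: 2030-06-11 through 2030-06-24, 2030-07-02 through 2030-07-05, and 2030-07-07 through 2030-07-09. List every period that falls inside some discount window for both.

2030-06-23 through 2030-06-24, 2030-07-02 through 2030-07-05, 2030-07-07 through 2030-07-09

Merge the first list: 2030-06-23 through 2030-07-16, 2030-07-18 through 2030-07-22.
2030-06-23 through 2030-07-16 meets the second set on 2030-06-23 through 2030-06-24, 2030-07-02 through 2030-07-05, 2030-07-07 through 2030-07-09.
2030-07-18 through 2030-07-22: no overlap with the second set.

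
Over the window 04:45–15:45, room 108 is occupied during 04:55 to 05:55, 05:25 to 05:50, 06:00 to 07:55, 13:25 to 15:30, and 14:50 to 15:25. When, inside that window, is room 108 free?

04:45–04:55, 05:55–06:00, 07:55–13:25, 15:30–15:45

Covered (merged): 04:55–05:55, 06:00–07:55, 13:25–15:30.
Complement within 04:45–15:45: 04:45–04:55, 05:55–06:00, 07:55–13:25, 15:30–15:45.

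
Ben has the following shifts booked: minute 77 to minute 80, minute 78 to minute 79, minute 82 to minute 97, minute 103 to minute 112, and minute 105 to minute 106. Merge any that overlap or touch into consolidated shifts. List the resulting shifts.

minute 77 to minute 80, minute 82 to minute 97, minute 103 to minute 112

minute 78 to minute 79 overlaps/touches minute 77 to minute 80 → extend to minute 77 to minute 80.
minute 82 to minute 97 is disjoint → start new block.
minute 103 to minute 112 is disjoint → start new block.
minute 105 to minute 106 overlaps/touches minute 103 to minute 112 → extend to minute 103 to minute 112.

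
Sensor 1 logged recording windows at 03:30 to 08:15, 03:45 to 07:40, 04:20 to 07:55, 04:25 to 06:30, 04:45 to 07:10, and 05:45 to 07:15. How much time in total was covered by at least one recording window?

Merged: 03:30-08:15.
Length: 4 h 45 min.

4 h 45 min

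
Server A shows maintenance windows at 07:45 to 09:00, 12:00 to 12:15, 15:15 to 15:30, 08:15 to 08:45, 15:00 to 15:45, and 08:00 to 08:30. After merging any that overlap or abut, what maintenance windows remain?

07:45–09:00, 12:00–12:15, 15:00–15:45

Sort by start: 07:45–09:00, 08:00–08:30, 08:15–08:45, 12:00–12:15, 15:00–15:45, 15:15–15:30.
08:00–08:30 overlaps/touches 07:45–09:00 → extend to 07:45–09:00.
08:15–08:45 overlaps/touches 07:45–09:00 → extend to 07:45–09:00.
12:00–12:15 is disjoint → start new block.
15:00–15:45 is disjoint → start new block.
15:15–15:30 overlaps/touches 15:00–15:45 → extend to 15:00–15:45.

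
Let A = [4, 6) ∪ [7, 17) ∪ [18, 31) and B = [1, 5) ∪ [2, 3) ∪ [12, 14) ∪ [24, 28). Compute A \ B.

Merge the second list: [1, 5), [12, 14), [24, 28).
[4, 6) minus B → [5, 6).
[7, 17) minus B → [7, 12), [14, 17).
[18, 31) minus B → [18, 24), [28, 31).

[5, 6) ∪ [7, 12) ∪ [14, 17) ∪ [18, 24) ∪ [28, 31)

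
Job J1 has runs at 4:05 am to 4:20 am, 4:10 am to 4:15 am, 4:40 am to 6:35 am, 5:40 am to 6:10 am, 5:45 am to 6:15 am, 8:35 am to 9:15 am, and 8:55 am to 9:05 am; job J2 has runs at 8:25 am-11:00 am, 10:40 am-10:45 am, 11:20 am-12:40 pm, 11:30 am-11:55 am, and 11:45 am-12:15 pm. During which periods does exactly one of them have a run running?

A, merged: 4:05 am–4:20 am, 4:40 am–6:35 am, 8:35 am–9:15 am.
B, merged: 8:25 am–11:00 am, 11:20 am–12:40 pm.
A but not B: 4:05 am–4:20 am, 4:40 am–6:35 am.
B but not A: 8:25 am–8:35 am, 9:15 am–11:00 am, 11:20 am–12:40 pm.
Combining gives A △ B.

4:05 am–4:20 am, 4:40 am–6:35 am, 8:25 am–8:35 am, 9:15 am–11:00 am, 11:20 am–12:40 pm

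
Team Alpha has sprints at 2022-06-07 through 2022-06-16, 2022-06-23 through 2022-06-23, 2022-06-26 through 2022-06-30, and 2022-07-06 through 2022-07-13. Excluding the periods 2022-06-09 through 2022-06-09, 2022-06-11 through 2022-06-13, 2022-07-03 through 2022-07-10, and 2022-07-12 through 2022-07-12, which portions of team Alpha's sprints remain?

2022-06-07 through 2022-06-16 \ B = 2022-06-07 through 2022-06-08, 2022-06-10 through 2022-06-10, 2022-06-14 through 2022-06-16.
2022-06-23 through 2022-06-23: nothing removed.
2022-06-26 through 2022-06-30: nothing removed.
2022-07-06 through 2022-07-13 \ B = 2022-07-11 through 2022-07-11, 2022-07-13 through 2022-07-13.

2022-06-07 through 2022-06-08, 2022-06-10 through 2022-06-10, 2022-06-14 through 2022-06-16, 2022-06-23 through 2022-06-23, 2022-06-26 through 2022-06-30, 2022-07-11 through 2022-07-11, 2022-07-13 through 2022-07-13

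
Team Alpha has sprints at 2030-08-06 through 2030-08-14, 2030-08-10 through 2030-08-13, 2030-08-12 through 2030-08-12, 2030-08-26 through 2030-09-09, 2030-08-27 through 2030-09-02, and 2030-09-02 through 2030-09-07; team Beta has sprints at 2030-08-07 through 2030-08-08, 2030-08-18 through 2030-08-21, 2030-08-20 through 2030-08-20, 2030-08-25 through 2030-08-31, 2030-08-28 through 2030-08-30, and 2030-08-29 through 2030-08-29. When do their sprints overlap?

2030-08-07 through 2030-08-08, 2030-08-26 through 2030-08-31

A, merged: 2030-08-06 through 2030-08-14, 2030-08-26 through 2030-09-09.
B, merged: 2030-08-07 through 2030-08-08, 2030-08-18 through 2030-08-21, 2030-08-25 through 2030-08-31.
2030-08-06 through 2030-08-14 overlaps B on 2030-08-07 through 2030-08-08.
2030-08-26 through 2030-09-09 overlaps B on 2030-08-26 through 2030-08-31.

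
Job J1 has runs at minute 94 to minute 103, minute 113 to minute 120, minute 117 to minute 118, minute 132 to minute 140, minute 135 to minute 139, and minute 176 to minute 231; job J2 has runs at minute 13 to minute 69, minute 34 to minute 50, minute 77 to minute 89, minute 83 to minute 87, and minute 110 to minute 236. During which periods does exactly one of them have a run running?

minute 13 to minute 69, minute 77 to minute 89, minute 94 to minute 103, minute 110 to minute 113, minute 120 to minute 132, minute 140 to minute 176, minute 231 to minute 236

Merge the first list: minute 94 to minute 103, minute 113 to minute 120, minute 132 to minute 140, minute 176 to minute 231.
Merge the second list: minute 13 to minute 69, minute 77 to minute 89, minute 110 to minute 236.
Only in the first: minute 94 to minute 103.
Only in the second: minute 13 to minute 69, minute 77 to minute 89, minute 110 to minute 113, minute 120 to minute 132, minute 140 to minute 176, minute 231 to minute 236.
Together these are the periods covered by exactly one.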